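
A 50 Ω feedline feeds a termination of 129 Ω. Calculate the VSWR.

VSWR ≈ 2.58

For a purely resistive load, VSWR = R_L/Z_0 or Z_0/R_L (whichever > 1) = 129/50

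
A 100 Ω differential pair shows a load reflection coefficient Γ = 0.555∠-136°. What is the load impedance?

Z_L = Z_0·(1 + Γ)/(1 − Γ) = 100·(0.601 − j0.386)/(1.4 + j0.386)

Z_L ≈ 32.8 − j36.6 Ω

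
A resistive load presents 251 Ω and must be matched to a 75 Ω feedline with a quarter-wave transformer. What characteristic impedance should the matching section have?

Z_qwt = √(Z_0·R_L) = √(75 × 251) = √18820

Z_qwt ≈ 137 Ω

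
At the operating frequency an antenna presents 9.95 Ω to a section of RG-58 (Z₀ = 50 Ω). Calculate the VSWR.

VSWR ≈ 5.03

Γ = (9.95 − 50)/(9.95 + 50) = -0.668
VSWR = (1 + 0.668)/(1 − 0.668)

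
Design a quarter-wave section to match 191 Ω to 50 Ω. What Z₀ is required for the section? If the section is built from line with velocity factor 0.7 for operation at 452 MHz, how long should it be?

Z_qwt = √(Z_0·R_L) = √(50 × 191) = √9550
λ = 0.7·c/f = 0.465 m, so l = λ/4 = 0.116 m

Z_qwt ≈ 97.7 Ω; length ≈ 11.6 cm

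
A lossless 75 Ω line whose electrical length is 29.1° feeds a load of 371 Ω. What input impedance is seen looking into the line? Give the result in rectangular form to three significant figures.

tan(βl) = tan(29.1°) = 0.557
Z_in = Z_0·(Z_L + jZ_0·tanβl)/(Z_0 + jZ_L·tanβl)
     = 75·(371 + j41.7)/(75 + j206)

Z_in ≈ 56.6 − j114 Ω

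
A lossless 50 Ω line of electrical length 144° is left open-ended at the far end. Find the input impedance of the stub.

tan(βl) = -0.727
For an open-ended stub, Z_in = −jZ_0·cot(βl) = −jZ_0/tan(βl)

Z_in ≈ +j68.8 Ω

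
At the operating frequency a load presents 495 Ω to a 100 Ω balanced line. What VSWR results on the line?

Γ = (495 − 100)/(495 + 100) = 0.664
VSWR = (1 + 0.664)/(1 − 0.664)

VSWR ≈ 4.95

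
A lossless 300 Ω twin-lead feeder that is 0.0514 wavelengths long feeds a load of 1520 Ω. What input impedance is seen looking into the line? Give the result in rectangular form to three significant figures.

Z_in ≈ 436 − j639 Ω

βl = 2π × 0.0514 = 18.5°
tan(βl) = tan(18.5°) = 0.335
Z_in = Z_0·(Z_L + jZ_0·tanβl)/(Z_0 + jZ_L·tanβl)
     = 300·(1520 + j100)/(300 + j509)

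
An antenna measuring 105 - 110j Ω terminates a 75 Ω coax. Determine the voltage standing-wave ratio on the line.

VSWR ≈ 3.35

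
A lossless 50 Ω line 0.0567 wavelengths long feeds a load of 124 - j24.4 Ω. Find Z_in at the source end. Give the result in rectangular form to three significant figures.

Z_in ≈ 62.8 − j54 Ω

βl = 2π × 0.0567 = 20.4°
tan(βl) = tan(20.4°) = 0.372
Z_in = Z_0·(Z_L + jZ_0·tanβl)/(Z_0 + jZ_L·tanβl)
     = 50·(124 − j5.79)/(59.1 + j46.1)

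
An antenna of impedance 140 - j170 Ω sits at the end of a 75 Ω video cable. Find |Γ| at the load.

|Γ| ≈ 0.664

Γ = (Z_L − Z_0)/(Z_L + Z_0) = (65 − j170)/(215 − j170)
|Γ| = 182/274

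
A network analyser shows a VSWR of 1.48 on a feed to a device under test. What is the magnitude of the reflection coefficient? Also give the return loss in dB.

|Γ| = (S − 1)/(S + 1) = (1.48 − 1)/(1.48 + 1) = 0.48/2.48
RL = −20·log₁₀|Γ| = −20·log₁₀(0.194)

|Γ| ≈ 0.194; return loss ≈ 14.3 dB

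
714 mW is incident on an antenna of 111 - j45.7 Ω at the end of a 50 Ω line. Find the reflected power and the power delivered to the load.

|Γ| = |(61 − j45.7)/(161 − j45.7)| = 0.455
|Γ|² = 0.207
P_refl = |Γ|²·P_inc = 148 mW, P_del = (1 − |Γ|²)·P_inc = 566 mW

P_reflected ≈ 148 mW; P_delivered ≈ 566 mW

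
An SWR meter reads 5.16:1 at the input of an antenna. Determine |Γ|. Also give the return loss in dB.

|Γ| = (S − 1)/(S + 1) = (5.16 − 1)/(5.16 + 1) = 4.16/6.16
RL = −20·log₁₀|Γ| = −20·log₁₀(0.675)

|Γ| ≈ 0.675; return loss ≈ 3.41 dB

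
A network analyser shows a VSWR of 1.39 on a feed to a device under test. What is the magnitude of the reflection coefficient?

|Γ| ≈ 0.163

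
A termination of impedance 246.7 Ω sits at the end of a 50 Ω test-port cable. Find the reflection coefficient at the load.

Γ = 0.663

Γ = (Z_L − Z_0)/(Z_L + Z_0) = (246.7 − 50)/(246.7 + 50) = 196.7/296.7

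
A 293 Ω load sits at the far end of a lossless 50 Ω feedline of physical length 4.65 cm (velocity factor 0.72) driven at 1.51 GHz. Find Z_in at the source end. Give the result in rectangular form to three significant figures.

Z_in ≈ 10.7 + j24.6 Ω

λ = v/f = 0.72·c / 1.51 GHz = 0.143 m
βl = 2π·l/λ = 2π × 0.325 = 117°
tan(βl) = tan(117°) = -1.96
Z_in = Z_0·(Z_L + jZ_0·tanβl)/(Z_0 + jZ_L·tanβl)
     = 50·(293 − j98)/(50 − j574)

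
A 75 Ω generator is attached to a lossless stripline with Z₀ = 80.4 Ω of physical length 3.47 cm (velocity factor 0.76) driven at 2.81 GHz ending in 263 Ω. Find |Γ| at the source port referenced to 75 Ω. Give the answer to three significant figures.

λ = v/f = 0.76·c / 2.81 GHz = 0.0811 m
βl = 2π·l/λ = 2π × 0.428 = 154°
tan(βl) = -0.489
Z_in = Z_0·(Z_L + jZ_0·tanβl)/(Z_0 + jZ_L·tanβl) = 91.6 + j107 Ω
Γ_s = (Z_in − Z_s)/(Z_in + Z_s) = (16.6 + j107)/(167 + j107), |Γ_s| = 0.548

|Γ| ≈ 0.548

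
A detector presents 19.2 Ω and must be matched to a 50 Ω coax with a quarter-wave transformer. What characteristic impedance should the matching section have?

Z_qwt = √(Z_0·R_L) = √(50 × 19.2) = √960

Z_qwt ≈ 31 Ω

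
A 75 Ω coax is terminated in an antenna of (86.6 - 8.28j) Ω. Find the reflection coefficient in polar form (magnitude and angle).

Γ = (Z_L − Z_0)/(Z_L + Z_0) = (11.6 − j8.28)/(161.6 − j8.28)
|Γ| = 14.3/162 = 0.0881

Γ ≈ 0.0881 ∠ -32.6°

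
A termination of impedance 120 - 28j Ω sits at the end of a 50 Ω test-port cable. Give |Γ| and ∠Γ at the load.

Γ = (Z_L − Z_0)/(Z_L + Z_0) = (70 − j28)/(170 − j28)
|Γ| = 75.4/172 = 0.438

Γ ≈ 0.438 ∠ -12.4°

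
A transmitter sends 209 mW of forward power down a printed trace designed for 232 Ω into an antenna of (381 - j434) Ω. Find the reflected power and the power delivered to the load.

P_reflected ≈ 78 mW; P_delivered ≈ 131 mW

|Γ| = |(149 − j434)/(613 − j434)| = 0.611
|Γ|² = 0.373
P_refl = |Γ|²·P_inc = 78 mW, P_del = (1 − |Γ|²)·P_inc = 131 mW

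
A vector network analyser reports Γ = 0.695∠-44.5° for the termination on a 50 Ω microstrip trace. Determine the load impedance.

Z_L ≈ 52.6 − j99.1 Ω

Z_L = Z_0·(1 + Γ)/(1 − Γ) = 50·(1.5 − j0.487)/(0.504 + j0.487)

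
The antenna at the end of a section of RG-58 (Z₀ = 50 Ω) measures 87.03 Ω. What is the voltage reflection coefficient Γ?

Γ = 0.27

Γ = (Z_L − Z_0)/(Z_L + Z_0) = (87.03 − 50)/(87.03 + 50) = 37.03/137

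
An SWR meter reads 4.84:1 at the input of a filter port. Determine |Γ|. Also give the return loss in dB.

|Γ| = (S − 1)/(S + 1) = (4.84 − 1)/(4.84 + 1) = 3.84/5.84
RL = −20·log₁₀|Γ| = −20·log₁₀(0.658)

|Γ| ≈ 0.658; return loss ≈ 3.64 dB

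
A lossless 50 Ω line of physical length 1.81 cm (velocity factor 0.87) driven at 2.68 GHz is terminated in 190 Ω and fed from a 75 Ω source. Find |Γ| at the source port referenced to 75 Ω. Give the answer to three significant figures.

λ = v/f = 0.87·c / 2.68 GHz = 0.0974 m
βl = 2π·l/λ = 2π × 0.186 = 66.9°
tan(βl) = 2.35
Z_in = Z_0·(Z_L + jZ_0·tanβl)/(Z_0 + jZ_L·tanβl) = 15.4 − j19.6 Ω
Γ_s = (Z_in − Z_s)/(Z_in + Z_s) = (-59.6 − j19.6)/(90.4 − j19.6), |Γ_s| = 0.679

|Γ| ≈ 0.679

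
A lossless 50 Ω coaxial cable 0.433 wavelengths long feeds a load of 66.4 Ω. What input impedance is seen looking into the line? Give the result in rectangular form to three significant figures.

Z_in ≈ 58.9 + j12.6 Ω

βl = 2π × 0.433 = 156°
tan(βl) = tan(156°) = -0.448
Z_in = Z_0·(Z_L + jZ_0·tanβl)/(Z_0 + jZ_L·tanβl)
     = 50·(66.4 − j22.4)/(50 − j29.7)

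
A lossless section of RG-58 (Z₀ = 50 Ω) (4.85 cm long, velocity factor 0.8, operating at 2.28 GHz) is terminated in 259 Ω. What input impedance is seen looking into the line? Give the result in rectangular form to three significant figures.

λ = v/f = 0.8·c / 2.28 GHz = 0.105 m
βl = 2π·l/λ = 2π × 0.461 = 166°
tan(βl) = tan(166°) = -0.252
Z_in = Z_0·(Z_L + jZ_0·tanβl)/(Z_0 + jZ_L·tanβl)
     = 50·(259 − j12.6)/(50 − j65.2)

Z_in ≈ 102 + j120 Ω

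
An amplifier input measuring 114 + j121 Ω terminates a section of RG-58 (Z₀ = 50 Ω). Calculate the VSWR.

VSWR ≈ 5.09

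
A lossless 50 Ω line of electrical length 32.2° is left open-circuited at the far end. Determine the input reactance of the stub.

X_in ≈ -79.4 Ω (capacitive)

tan(βl) = 0.63
For an open-circuited stub, Z_in = −jZ_0·cot(βl) = −jZ_0/tan(βl)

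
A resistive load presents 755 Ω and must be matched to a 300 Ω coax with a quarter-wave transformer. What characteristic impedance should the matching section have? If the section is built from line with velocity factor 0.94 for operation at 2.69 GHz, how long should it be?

Z_qwt ≈ 476 Ω; length ≈ 2.62 cm

Z_qwt = √(Z_0·R_L) = √(300 × 755) = √226500
λ = 0.94·c/f = 0.105 m, so l = λ/4 = 0.0262 m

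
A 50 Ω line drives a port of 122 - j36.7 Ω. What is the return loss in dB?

RL ≈ 6.75 dB

Γ = (72 − j36.7)/(172 − j36.7), |Γ| = 0.46
RL = −20·log₁₀|Γ| = −20·log₁₀(0.46)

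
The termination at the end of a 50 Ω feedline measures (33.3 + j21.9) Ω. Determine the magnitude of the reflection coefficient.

Γ = (Z_L − Z_0)/(Z_L + Z_0) = (-16.7 + j21.9)/(83.3 + j21.9)
|Γ| = 27.5/86.1

|Γ| ≈ 0.32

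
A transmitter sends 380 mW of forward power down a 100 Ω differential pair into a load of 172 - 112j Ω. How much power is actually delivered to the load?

P_delivered ≈ 302 mW

|Γ| = |(72 − j112)/(272 − j112)| = 0.453
|Γ|² = 0.205
P_refl = |Γ|²·P_inc = 77.9 mW, P_del = (1 − |Γ|²)·P_inc = 302 mW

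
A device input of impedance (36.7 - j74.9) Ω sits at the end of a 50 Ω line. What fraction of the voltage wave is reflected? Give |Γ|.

Γ = (Z_L − Z_0)/(Z_L + Z_0) = (-13.3 − j74.9)/(86.7 − j74.9)
|Γ| = 76.1/115

|Γ| ≈ 0.664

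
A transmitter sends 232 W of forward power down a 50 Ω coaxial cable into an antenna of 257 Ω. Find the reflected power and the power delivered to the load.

P_reflected ≈ 105 W; P_delivered ≈ 127 W

Γ = (257 − 50)/(257 + 50) = 0.674
|Γ|² = 0.455
P_refl = |Γ|²·P_inc = 105 W, P_del = (1 − |Γ|²)·P_inc = 127 W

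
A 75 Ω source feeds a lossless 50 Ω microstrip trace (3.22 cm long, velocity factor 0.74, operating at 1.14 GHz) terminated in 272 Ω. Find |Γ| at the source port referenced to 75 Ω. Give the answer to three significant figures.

|Γ| ≈ 0.75

λ = v/f = 0.74·c / 1.14 GHz = 0.195 m
βl = 2π·l/λ = 2π × 0.165 = 59.5°
tan(βl) = 1.7
Z_in = Z_0·(Z_L + jZ_0·tanβl)/(Z_0 + jZ_L·tanβl) = 12.2 − j28.1 Ω
Γ_s = (Z_in − Z_s)/(Z_in + Z_s) = (-62.8 − j28.1)/(87.2 − j28.1), |Γ_s| = 0.75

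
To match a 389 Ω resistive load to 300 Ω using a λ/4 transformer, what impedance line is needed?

Z_qwt ≈ 342 Ω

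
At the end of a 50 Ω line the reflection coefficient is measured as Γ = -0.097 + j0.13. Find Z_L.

Z_L = Z_0·(1 + Γ)/(1 − Γ) = 50·(0.903 + j0.13)/(1.1 − j0.13)

Z_L ≈ 39.9 + j10.7 Ω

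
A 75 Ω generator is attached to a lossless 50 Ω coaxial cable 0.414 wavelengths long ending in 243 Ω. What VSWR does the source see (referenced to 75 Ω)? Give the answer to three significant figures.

VSWR ≈ 4.34

βl = 2π × 0.414 = 149°
tan(βl) = -0.6
Z_in = Z_0·(Z_L + jZ_0·tanβl)/(Z_0 + jZ_L·tanβl) = 34.8 + j71.4 Ω
Γ_s = (Z_in − Z_s)/(Z_in + Z_s) = (-40.2 + j71.4)/(110 + j71.4), |Γ_s| = 0.626
VSWR = (1 + |Γ_s|)/(1 − |Γ_s|)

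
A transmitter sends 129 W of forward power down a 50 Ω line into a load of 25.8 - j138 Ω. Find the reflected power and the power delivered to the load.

P_reflected ≈ 102 W; P_delivered ≈ 26.9 W

|Γ| = |(-24.2 − j138)/(75.8 − j138)| = 0.89
|Γ|² = 0.792
P_refl = |Γ|²·P_inc = 102 W, P_del = (1 − |Γ|²)·P_inc = 26.9 W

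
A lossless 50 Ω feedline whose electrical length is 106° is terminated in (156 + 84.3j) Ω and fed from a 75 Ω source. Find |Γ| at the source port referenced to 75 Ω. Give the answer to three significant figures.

|Γ| ≈ 0.718

tan(βl) = -3.49
Z_in = Z_0·(Z_L + jZ_0·tanβl)/(Z_0 + jZ_L·tanβl) = 12.4 + j6.5 Ω
Γ_s = (Z_in − Z_s)/(Z_in + Z_s) = (-62.6 + j6.5)/(87.4 + j6.5), |Γ_s| = 0.718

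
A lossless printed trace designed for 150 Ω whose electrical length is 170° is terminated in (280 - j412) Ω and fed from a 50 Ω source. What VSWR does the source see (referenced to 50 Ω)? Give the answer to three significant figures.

tan(βl) = -0.176
Z_in = Z_0·(Z_L + jZ_0·tanβl)/(Z_0 + jZ_L·tanβl) = 771 − j358 Ω
Γ_s = (Z_in − Z_s)/(Z_in + Z_s) = (721 − j358)/(821 − j358), |Γ_s| = 0.899
VSWR = (1 + |Γ_s|)/(1 − |Γ_s|)

VSWR ≈ 18.8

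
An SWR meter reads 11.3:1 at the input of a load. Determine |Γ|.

|Γ| ≈ 0.837

|Γ| = (S − 1)/(S + 1) = (11.3 − 1)/(11.3 + 1) = 10.3/12.3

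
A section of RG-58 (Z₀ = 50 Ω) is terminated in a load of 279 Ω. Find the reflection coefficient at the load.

Γ = (Z_L − Z_0)/(Z_L + Z_0) = (279 − 50)/(279 + 50) = 229/329

Γ = 0.696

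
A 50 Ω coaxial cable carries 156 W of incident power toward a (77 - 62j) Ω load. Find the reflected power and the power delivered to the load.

|Γ| = |(27 − j62)/(127 − j62)| = 0.478
|Γ|² = 0.229
P_refl = |Γ|²·P_inc = 35.7 W, P_del = (1 − |Γ|²)·P_inc = 120 W

P_reflected ≈ 35.7 W; P_delivered ≈ 120 W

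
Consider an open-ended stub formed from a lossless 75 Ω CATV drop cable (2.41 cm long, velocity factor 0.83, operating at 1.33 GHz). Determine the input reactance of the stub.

X_in ≈ -71.6 Ω (capacitive)

λ = v/f = 0.83·c / 1.33 GHz = 0.187 m
βl = 2π·l/λ = 2π × 0.129 = 46.3°
tan(βl) = 1.05
For an open-ended stub, Z_in = −jZ_0·cot(βl) = −jZ_0/tan(βl)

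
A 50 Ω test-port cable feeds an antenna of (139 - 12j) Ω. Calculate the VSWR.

Γ = (Z_L − Z_0)/(Z_L + Z_0) = (89 − j12)/(189 − j12)
|Γ| = 89.8/189 = 0.474
VSWR = (1 + |Γ|)/(1 − |Γ|) = 1.47/0.526

VSWR ≈ 2.8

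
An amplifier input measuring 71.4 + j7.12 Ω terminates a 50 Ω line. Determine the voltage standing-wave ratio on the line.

VSWR ≈ 1.46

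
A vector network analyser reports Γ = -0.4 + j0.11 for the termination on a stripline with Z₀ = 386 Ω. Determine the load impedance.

Z_L = Z_0·(1 + Γ)/(1 − Γ) = 386·(0.6 + j0.11)/(1.4 − j0.11)

Z_L ≈ 162 + j43.1 Ω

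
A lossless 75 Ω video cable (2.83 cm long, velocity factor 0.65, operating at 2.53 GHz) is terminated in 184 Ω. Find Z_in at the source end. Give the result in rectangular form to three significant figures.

λ = v/f = 0.65·c / 2.53 GHz = 0.0771 m
βl = 2π·l/λ = 2π × 0.367 = 132°
tan(βl) = tan(132°) = -1.1
Z_in = Z_0·(Z_L + jZ_0·tanβl)/(Z_0 + jZ_L·tanβl)
     = 75·(184 − j82.8)/(75 − j203)

Z_in ≈ 49 + j49.9 Ω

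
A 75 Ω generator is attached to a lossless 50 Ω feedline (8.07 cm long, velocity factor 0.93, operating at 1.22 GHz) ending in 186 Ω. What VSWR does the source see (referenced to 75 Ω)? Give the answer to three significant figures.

λ = v/f = 0.93·c / 1.22 GHz = 0.229 m
βl = 2π·l/λ = 2π × 0.353 = 127°
tan(βl) = -1.33
Z_in = Z_0·(Z_L + jZ_0·tanβl)/(Z_0 + jZ_L·tanβl) = 20.3 + j33.6 Ω
Γ_s = (Z_in − Z_s)/(Z_in + Z_s) = (-54.7 + j33.6)/(95.3 + j33.6), |Γ_s| = 0.636
VSWR = (1 + |Γ_s|)/(1 − |Γ_s|)

VSWR ≈ 4.49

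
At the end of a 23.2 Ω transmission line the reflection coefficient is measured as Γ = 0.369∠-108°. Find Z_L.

Z_L ≈ 14.7 − j11.9 Ω

Z_L = Z_0·(1 + Γ)/(1 − Γ) = 23.2·(0.886 − j0.351)/(1.11 + j0.351)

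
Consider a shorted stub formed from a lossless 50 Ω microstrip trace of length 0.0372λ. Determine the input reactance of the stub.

X_in ≈ 11.9 Ω (inductive)

βl = 2π × 0.0372 = 13.4°
tan(βl) = 0.238
For a shorted stub, Z_in = jZ_0·tan(βl)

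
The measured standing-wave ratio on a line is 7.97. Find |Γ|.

|Γ| = (S − 1)/(S + 1) = (7.97 − 1)/(7.97 + 1) = 6.97/8.97

|Γ| ≈ 0.777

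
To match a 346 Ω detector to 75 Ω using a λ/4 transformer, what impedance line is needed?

Z_qwt = √(Z_0·R_L) = √(75 × 346) = √25950

Z_qwt ≈ 161 Ω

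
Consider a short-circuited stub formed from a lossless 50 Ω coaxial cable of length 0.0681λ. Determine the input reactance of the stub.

βl = 2π × 0.0681 = 24.5°
tan(βl) = 0.456
For a short-circuited stub, Z_in = jZ_0·tan(βl)

X_in ≈ 22.8 Ω (inductive)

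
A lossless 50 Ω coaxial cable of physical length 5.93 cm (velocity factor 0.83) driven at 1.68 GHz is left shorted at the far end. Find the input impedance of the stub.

Z_in ≈ −j36.3 Ω

λ = v/f = 0.83·c / 1.68 GHz = 0.148 m
βl = 2π·l/λ = 2π × 0.4 = 144°
tan(βl) = -0.726
For a shorted stub, Z_in = jZ_0·tan(βl)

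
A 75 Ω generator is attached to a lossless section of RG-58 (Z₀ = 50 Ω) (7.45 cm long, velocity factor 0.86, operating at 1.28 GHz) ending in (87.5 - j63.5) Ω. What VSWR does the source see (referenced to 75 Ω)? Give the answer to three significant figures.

λ = v/f = 0.86·c / 1.28 GHz = 0.202 m
βl = 2π·l/λ = 2π × 0.37 = 133°
tan(βl) = -1.07
Z_in = Z_0·(Z_L + jZ_0·tanβl)/(Z_0 + jZ_L·tanβl) = 51.6 + j56.6 Ω
Γ_s = (Z_in − Z_s)/(Z_in + Z_s) = (-23.4 + j56.6)/(127 + j56.6), |Γ_s| = 0.442
VSWR = (1 + |Γ_s|)/(1 − |Γ_s|)

VSWR ≈ 2.58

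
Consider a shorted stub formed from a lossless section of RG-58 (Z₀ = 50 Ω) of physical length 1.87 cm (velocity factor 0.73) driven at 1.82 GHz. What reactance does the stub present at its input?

X_in ≈ 74 Ω (inductive)

λ = v/f = 0.73·c / 1.82 GHz = 0.12 m
βl = 2π·l/λ = 2π × 0.155 = 55.9°
tan(βl) = 1.48
For a shorted stub, Z_in = jZ_0·tan(βl)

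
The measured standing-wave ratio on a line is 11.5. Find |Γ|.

|Γ| = (S − 1)/(S + 1) = (11.5 − 1)/(11.5 + 1) = 10.5/12.5

|Γ| ≈ 0.84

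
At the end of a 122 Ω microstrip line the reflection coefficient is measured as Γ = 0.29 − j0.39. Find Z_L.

Z_L ≈ 142 − j145 Ω

Z_L = Z_0·(1 + Γ)/(1 − Γ) = 122·(1.29 − j0.39)/(0.71 + j0.39)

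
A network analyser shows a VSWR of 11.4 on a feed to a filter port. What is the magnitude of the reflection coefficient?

|Γ| = (S − 1)/(S + 1) = (11.4 − 1)/(11.4 + 1) = 10.4/12.4

|Γ| ≈ 0.839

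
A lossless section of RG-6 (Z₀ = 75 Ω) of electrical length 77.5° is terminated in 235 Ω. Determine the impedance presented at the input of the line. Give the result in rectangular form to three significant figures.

Z_in ≈ 25 − j14.9 Ω

tan(βl) = tan(77.5°) = 4.51
Z_in = Z_0·(Z_L + jZ_0·tanβl)/(Z_0 + jZ_L·tanβl)
     = 75·(235 + j338)/(75 + j1060)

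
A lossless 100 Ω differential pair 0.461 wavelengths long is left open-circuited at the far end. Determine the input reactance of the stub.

X_in ≈ 400 Ω (inductive)

βl = 2π × 0.461 = 166°
tan(βl) = -0.25
For an open-circuited stub, Z_in = −jZ_0·cot(βl) = −jZ_0/tan(βl)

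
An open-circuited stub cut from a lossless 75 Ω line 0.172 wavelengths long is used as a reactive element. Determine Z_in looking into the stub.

Z_in ≈ −j40 Ω

βl = 2π × 0.172 = 61.9°
tan(βl) = 1.87
For an open-circuited stub, Z_in = −jZ_0·cot(βl) = −jZ_0/tan(βl)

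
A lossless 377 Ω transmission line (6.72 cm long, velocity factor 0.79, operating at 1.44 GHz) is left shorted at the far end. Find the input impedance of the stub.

λ = v/f = 0.79·c / 1.44 GHz = 0.165 m
βl = 2π·l/λ = 2π × 0.408 = 147°
tan(βl) = -0.65
For a shorted stub, Z_in = jZ_0·tan(βl)

Z_in ≈ −j245 Ω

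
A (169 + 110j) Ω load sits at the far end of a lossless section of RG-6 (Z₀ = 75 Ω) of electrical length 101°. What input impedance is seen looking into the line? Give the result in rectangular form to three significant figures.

tan(βl) = tan(101°) = -5.14
Z_in = Z_0·(Z_L + jZ_0·tanβl)/(Z_0 + jZ_L·tanβl)
     = 75·(169 − j276)/(641 − j869)

Z_in ≈ 22.4 − j1.92 Ω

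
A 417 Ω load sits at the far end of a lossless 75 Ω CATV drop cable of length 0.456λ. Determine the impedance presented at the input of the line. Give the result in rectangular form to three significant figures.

βl = 2π × 0.456 = 164°
tan(βl) = tan(164°) = -0.284
Z_in = Z_0·(Z_L + jZ_0·tanβl)/(Z_0 + jZ_L·tanβl)
     = 75·(417 − j21.3)/(75 − j118)

Z_in ≈ 129 + j182 Ω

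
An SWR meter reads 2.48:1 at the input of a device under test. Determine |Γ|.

|Γ| ≈ 0.425

|Γ| = (S − 1)/(S + 1) = (2.48 − 1)/(2.48 + 1) = 1.48/3.48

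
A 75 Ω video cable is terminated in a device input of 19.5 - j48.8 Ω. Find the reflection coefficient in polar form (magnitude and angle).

Γ ≈ 0.695 ∠ -111°

Γ = (Z_L − Z_0)/(Z_L + Z_0) = (-55.5 − j48.8)/(94.5 − j48.8)
|Γ| = 73.9/106 = 0.695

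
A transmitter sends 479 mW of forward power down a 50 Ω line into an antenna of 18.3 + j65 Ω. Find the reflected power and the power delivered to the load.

P_reflected ≈ 282 mW; P_delivered ≈ 197 mW

|Γ| = |(-31.7 + j65)/(68.3 + j65)| = 0.767
|Γ|² = 0.588
P_refl = |Γ|²·P_inc = 282 mW, P_del = (1 − |Γ|²)·P_inc = 197 mW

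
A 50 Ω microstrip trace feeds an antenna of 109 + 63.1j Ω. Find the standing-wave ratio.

VSWR ≈ 3.04

Γ = (Z_L − Z_0)/(Z_L + Z_0) = (59 + j63.1)/(159 + j63.1)
|Γ| = 86.4/171 = 0.505
VSWR = (1 + |Γ|)/(1 − |Γ|) = 1.5/0.495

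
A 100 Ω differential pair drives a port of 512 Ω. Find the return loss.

RL ≈ 3.44 dB

Γ = (512 − 100)/(512 + 100) = 0.673
RL = −20·log₁₀|Γ| = −20·log₁₀(0.673)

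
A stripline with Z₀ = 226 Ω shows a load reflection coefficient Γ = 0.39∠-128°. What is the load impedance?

Z_L = Z_0·(1 + Γ)/(1 − Γ) = 226·(0.76 − j0.307)/(1.24 + j0.307)

Z_L ≈ 117 − j85.1 Ω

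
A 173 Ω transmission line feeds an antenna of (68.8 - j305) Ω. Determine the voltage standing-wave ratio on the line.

VSWR ≈ 10.6

Γ = (Z_L − Z_0)/(Z_L + Z_0) = (-104.2 − j305)/(241.8 − j305)
|Γ| = 322/389 = 0.828
VSWR = (1 + |Γ|)/(1 − |Γ|) = 1.83/0.172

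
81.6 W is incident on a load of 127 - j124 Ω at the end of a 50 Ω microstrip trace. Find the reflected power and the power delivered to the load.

|Γ| = |(77 − j124)/(177 − j124)| = 0.675
|Γ|² = 0.456
P_refl = |Γ|²·P_inc = 37.2 W, P_del = (1 − |Γ|²)·P_inc = 44.4 W

P_reflected ≈ 37.2 W; P_delivered ≈ 44.4 W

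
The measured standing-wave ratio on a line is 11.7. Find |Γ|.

|Γ| ≈ 0.843

|Γ| = (S − 1)/(S + 1) = (11.7 − 1)/(11.7 + 1) = 10.7/12.7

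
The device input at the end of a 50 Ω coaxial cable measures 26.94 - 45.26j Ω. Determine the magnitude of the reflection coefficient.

|Γ| ≈ 0.569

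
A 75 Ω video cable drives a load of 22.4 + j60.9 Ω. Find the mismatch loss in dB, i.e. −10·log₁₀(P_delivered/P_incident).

Γ = (-52.6 + j60.9)/(97.4 + j60.9), |Γ| = 0.701
|Γ|² = 0.491, so P_del/P_inc = 1 − |Γ|² = 0.509
ML = −10·log₁₀(1 − |Γ|²)

mismatch loss ≈ 2.93 dB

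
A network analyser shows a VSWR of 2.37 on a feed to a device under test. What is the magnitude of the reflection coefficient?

|Γ| ≈ 0.407

|Γ| = (S − 1)/(S + 1) = (2.37 − 1)/(2.37 + 1) = 1.37/3.37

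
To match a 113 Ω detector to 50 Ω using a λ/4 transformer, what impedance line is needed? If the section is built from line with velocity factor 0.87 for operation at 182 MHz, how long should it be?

Z_qwt ≈ 75.2 Ω; length ≈ 35.9 cm

Z_qwt = √(Z_0·R_L) = √(50 × 113) = √5650
λ = 0.87·c/f = 1.43 m, so l = λ/4 = 0.359 m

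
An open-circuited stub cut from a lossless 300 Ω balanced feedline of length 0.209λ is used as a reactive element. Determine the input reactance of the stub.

βl = 2π × 0.209 = 75.2°
tan(βl) = 3.8
For an open-circuited stub, Z_in = −jZ_0·cot(βl) = −jZ_0/tan(βl)

X_in ≈ -79 Ω (capacitive)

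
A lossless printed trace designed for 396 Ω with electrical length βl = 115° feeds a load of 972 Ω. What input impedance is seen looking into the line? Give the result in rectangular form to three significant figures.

tan(βl) = tan(115°) = -2.14
Z_in = Z_0·(Z_L + jZ_0·tanβl)/(Z_0 + jZ_L·tanβl)
     = 396·(972 − j849)/(396 − j2080)

Z_in ≈ 190 + j149 Ω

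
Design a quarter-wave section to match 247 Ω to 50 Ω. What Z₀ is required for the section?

Z_qwt ≈ 111 Ω

Z_qwt = √(Z_0·R_L) = √(50 × 247) = √12350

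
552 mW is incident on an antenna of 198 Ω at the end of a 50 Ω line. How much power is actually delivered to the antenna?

Γ = (198 − 50)/(198 + 50) = 0.597
|Γ|² = 0.356
P_refl = |Γ|²·P_inc = 197 mW, P_del = (1 − |Γ|²)·P_inc = 355 mW

P_delivered ≈ 355 mW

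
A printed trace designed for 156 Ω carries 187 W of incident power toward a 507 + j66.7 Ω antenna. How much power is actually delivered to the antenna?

|Γ| = |(351 + j66.7)/(663 + j66.7)| = 0.536
|Γ|² = 0.287
P_refl = |Γ|²·P_inc = 53.8 W, P_del = (1 − |Γ|²)·P_inc = 133 W

P_delivered ≈ 133 W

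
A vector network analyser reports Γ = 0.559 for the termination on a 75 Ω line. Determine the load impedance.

Z_L = Z_0·(1 + Γ)/(1 − Γ) = 75·(1.56)/(0.441)

Z_L ≈ 265 Ω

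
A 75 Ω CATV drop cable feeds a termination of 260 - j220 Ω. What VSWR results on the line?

VSWR ≈ 6.07

Γ = (Z_L − Z_0)/(Z_L + Z_0) = (185 − j220)/(335 − j220)
|Γ| = 287/401 = 0.717
VSWR = (1 + |Γ|)/(1 − |Γ|) = 1.72/0.283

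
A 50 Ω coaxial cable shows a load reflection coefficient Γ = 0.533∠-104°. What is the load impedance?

Z_L = Z_0·(1 + Γ)/(1 − Γ) = 50·(0.871 − j0.517)/(1.13 + j0.517)

Z_L ≈ 23.2 − j33.5 Ω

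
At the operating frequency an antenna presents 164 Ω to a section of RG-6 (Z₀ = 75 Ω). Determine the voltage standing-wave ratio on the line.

For a purely resistive load, VSWR = R_L/Z_0 or Z_0/R_L (whichever > 1) = 164/75

VSWR ≈ 2.19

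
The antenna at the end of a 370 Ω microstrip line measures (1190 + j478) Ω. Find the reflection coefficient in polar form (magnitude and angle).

Γ = (Z_L − Z_0)/(Z_L + Z_0) = (820 + j478)/(1560 + j478)
|Γ| = 949/1630 = 0.582

Γ ≈ 0.582 ∠ 13.2°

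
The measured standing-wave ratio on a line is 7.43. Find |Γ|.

|Γ| ≈ 0.763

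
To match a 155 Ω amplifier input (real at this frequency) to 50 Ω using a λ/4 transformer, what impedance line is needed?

Z_qwt = √(Z_0·R_L) = √(50 × 155) = √7750

Z_qwt ≈ 88 Ω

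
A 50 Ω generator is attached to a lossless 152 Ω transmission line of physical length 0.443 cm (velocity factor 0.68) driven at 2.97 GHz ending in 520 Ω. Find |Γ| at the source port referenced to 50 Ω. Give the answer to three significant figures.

|Γ| ≈ 0.801

λ = v/f = 0.68·c / 2.97 GHz = 0.0687 m
βl = 2π·l/λ = 2π × 0.0645 = 23.2°
tan(βl) = 0.429
Z_in = Z_0·(Z_L + jZ_0·tanβl)/(Z_0 + jZ_L·tanβl) = 195 − j221 Ω
Γ_s = (Z_in − Z_s)/(Z_in + Z_s) = (145 − j221)/(245 − j221), |Γ_s| = 0.801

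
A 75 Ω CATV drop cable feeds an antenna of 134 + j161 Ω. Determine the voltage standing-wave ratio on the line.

VSWR ≈ 4.71

Γ = (Z_L − Z_0)/(Z_L + Z_0) = (59 + j161)/(209 + j161)
|Γ| = 171/264 = 0.65
VSWR = (1 + |Γ|)/(1 − |Γ|) = 1.65/0.35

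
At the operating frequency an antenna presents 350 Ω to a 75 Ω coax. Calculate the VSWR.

Γ = (350 − 75)/(350 + 75) = 0.647
VSWR = (1 + 0.647)/(1 − 0.647)

VSWR ≈ 4.67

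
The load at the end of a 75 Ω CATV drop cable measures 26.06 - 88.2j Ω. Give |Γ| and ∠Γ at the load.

Γ ≈ 0.752 ∠ -77.9°

Γ = (Z_L − Z_0)/(Z_L + Z_0) = (-48.94 − j88.2)/(101.1 − j88.2)
|Γ| = 101/134 = 0.752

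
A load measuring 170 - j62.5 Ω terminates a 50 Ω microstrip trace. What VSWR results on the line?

Γ = (Z_L − Z_0)/(Z_L + Z_0) = (120 − j62.5)/(220 − j62.5)
|Γ| = 135/229 = 0.592
VSWR = (1 + |Γ|)/(1 − |Γ|) = 1.59/0.408

VSWR ≈ 3.9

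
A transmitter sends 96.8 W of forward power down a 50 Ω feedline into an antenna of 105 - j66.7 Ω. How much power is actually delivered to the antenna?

P_delivered ≈ 71.4 W

|Γ| = |(55 − j66.7)/(155 − j66.7)| = 0.512
|Γ|² = 0.262
P_refl = |Γ|²·P_inc = 25.4 W, P_del = (1 − |Γ|²)·P_inc = 71.4 W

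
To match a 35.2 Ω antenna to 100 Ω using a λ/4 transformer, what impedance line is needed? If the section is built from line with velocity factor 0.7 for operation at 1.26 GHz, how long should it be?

Z_qwt ≈ 59.3 Ω; length ≈ 4.17 cm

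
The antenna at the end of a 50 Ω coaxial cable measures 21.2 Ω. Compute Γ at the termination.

Γ = (Z_L − Z_0)/(Z_L + Z_0) = (21.2 − 50)/(21.2 + 50) = -28.8/71.2

Γ = -0.404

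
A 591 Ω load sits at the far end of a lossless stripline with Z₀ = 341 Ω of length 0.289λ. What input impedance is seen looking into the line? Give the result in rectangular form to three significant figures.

Z_in ≈ 205 + j55.7 Ω

βl = 2π × 0.289 = 104°
tan(βl) = tan(104°) = -4
Z_in = Z_0·(Z_L + jZ_0·tanβl)/(Z_0 + jZ_L·tanβl)
     = 341·(591 − j1360)/(341 − j2360)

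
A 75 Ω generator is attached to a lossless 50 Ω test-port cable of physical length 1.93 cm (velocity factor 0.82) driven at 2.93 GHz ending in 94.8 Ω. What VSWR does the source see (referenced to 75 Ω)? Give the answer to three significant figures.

VSWR ≈ 2.82

λ = v/f = 0.82·c / 2.93 GHz = 0.084 m
βl = 2π·l/λ = 2π × 0.23 = 82.8°
tan(βl) = 7.87
Z_in = Z_0·(Z_L + jZ_0·tanβl)/(Z_0 + jZ_L·tanβl) = 26.7 − j4.57 Ω
Γ_s = (Z_in − Z_s)/(Z_in + Z_s) = (-48.3 − j4.57)/(102 − j4.57), |Γ_s| = 0.477
VSWR = (1 + |Γ_s|)/(1 − |Γ_s|)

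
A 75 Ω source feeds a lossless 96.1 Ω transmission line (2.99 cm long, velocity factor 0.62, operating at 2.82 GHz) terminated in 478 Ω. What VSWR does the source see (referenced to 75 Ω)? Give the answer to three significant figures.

VSWR ≈ 6.17

λ = v/f = 0.62·c / 2.82 GHz = 0.066 m
βl = 2π·l/λ = 2π × 0.453 = 163°
tan(βl) = -0.302
Z_in = Z_0·(Z_L + jZ_0·tanβl)/(Z_0 + jZ_L·tanβl) = 160 + j212 Ω
Γ_s = (Z_in − Z_s)/(Z_in + Z_s) = (85.2 + j212)/(235 + j212), |Γ_s| = 0.721
VSWR = (1 + |Γ_s|)/(1 − |Γ_s|)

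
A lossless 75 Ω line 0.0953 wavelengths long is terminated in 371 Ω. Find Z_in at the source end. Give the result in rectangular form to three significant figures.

Z_in ≈ 43.9 − j96.9 Ω

βl = 2π × 0.0953 = 34.3°
tan(βl) = tan(34.3°) = 0.682
Z_in = Z_0·(Z_L + jZ_0·tanβl)/(Z_0 + jZ_L·tanβl)
     = 75·(371 + j51.2)/(75 + j253)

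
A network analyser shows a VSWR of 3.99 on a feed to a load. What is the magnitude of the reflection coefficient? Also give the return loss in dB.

|Γ| = (S − 1)/(S + 1) = (3.99 − 1)/(3.99 + 1) = 2.99/4.99
RL = −20·log₁₀|Γ| = −20·log₁₀(0.599)

|Γ| ≈ 0.599; return loss ≈ 4.45 dB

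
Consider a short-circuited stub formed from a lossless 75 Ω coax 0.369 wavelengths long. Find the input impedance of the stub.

βl = 2π × 0.369 = 133°
tan(βl) = -1.08
For a short-circuited stub, Z_in = jZ_0·tan(βl)

Z_in ≈ −j80.9 Ω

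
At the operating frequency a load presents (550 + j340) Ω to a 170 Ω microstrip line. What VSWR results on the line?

VSWR ≈ 4.56

Γ = (Z_L − Z_0)/(Z_L + Z_0) = (380 + j340)/(720 + j340)
|Γ| = 510/796 = 0.64
VSWR = (1 + |Γ|)/(1 − |Γ|) = 1.64/0.36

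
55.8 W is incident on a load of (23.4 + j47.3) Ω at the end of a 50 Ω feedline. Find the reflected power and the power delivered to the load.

P_reflected ≈ 21.6 W; P_delivered ≈ 34.2 W

|Γ| = |(-26.6 + j47.3)/(73.4 + j47.3)| = 0.621
|Γ|² = 0.386
P_refl = |Γ|²·P_inc = 21.6 W, P_del = (1 − |Γ|²)·P_inc = 34.2 W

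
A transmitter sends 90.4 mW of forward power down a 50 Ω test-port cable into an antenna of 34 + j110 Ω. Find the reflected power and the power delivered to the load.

|Γ| = |(-16 + j110)/(84 + j110)| = 0.803
|Γ|² = 0.645
P_refl = |Γ|²·P_inc = 58.3 mW, P_del = (1 − |Γ|²)·P_inc = 32.1 mW

P_reflected ≈ 58.3 mW; P_delivered ≈ 32.1 mW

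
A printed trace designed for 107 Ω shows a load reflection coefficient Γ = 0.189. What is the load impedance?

Z_L ≈ 157 Ω

Z_L = Z_0·(1 + Γ)/(1 − Γ) = 107·(1.19)/(0.811)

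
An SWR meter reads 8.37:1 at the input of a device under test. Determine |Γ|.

|Γ| ≈ 0.787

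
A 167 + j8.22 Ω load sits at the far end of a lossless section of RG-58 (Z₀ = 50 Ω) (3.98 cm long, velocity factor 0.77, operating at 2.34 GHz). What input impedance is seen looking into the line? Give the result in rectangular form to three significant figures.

λ = v/f = 0.77·c / 2.34 GHz = 0.0987 m
βl = 2π·l/λ = 2π × 0.403 = 145°
tan(βl) = tan(145°) = -0.697
Z_in = Z_0·(Z_L + jZ_0·tanβl)/(Z_0 + jZ_L·tanβl)
     = 50·(167 − j26.6)/(55.7 − j116)

Z_in ≈ 37.3 + j53.9 Ω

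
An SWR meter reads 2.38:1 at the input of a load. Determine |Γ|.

|Γ| ≈ 0.408

|Γ| = (S − 1)/(S + 1) = (2.38 − 1)/(2.38 + 1) = 1.38/3.38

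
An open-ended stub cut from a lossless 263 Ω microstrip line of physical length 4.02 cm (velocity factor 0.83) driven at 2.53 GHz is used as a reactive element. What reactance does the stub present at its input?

X_in ≈ 406 Ω (inductive)

λ = v/f = 0.83·c / 2.53 GHz = 0.0984 m
βl = 2π·l/λ = 2π × 0.408 = 147°
tan(βl) = -0.648
For an open-ended stub, Z_in = −jZ_0·cot(βl) = −jZ_0/tan(βl)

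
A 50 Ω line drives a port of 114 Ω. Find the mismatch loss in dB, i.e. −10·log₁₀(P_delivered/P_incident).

mismatch loss ≈ 0.718 dB

Γ = (114 − 50)/(114 + 50) = 0.39
|Γ|² = 0.152, so P_del/P_inc = 1 − |Γ|² = 0.848
ML = −10·log₁₀(1 − |Γ|²)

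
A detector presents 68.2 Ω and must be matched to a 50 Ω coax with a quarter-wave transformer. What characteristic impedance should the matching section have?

Z_qwt = √(Z_0·R_L) = √(50 × 68.2) = √3410

Z_qwt ≈ 58.4 Ω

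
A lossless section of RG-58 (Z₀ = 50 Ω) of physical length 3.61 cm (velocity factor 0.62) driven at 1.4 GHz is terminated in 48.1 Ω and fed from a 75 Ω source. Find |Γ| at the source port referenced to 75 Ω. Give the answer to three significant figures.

λ = v/f = 0.62·c / 1.4 GHz = 0.133 m
βl = 2π·l/λ = 2π × 0.272 = 97.8°
tan(βl) = -7.28
Z_in = Z_0·(Z_L + jZ_0·tanβl)/(Z_0 + jZ_L·tanβl) = 51.9 − j0.542 Ω
Γ_s = (Z_in − Z_s)/(Z_in + Z_s) = (-23.1 − j0.542)/(127 − j0.542), |Γ_s| = 0.182

|Γ| ≈ 0.182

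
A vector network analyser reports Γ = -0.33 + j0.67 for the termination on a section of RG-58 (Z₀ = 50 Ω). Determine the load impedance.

Z_L = Z_0·(1 + Γ)/(1 − Γ) = 50·(0.67 + j0.67)/(1.33 − j0.67)

Z_L ≈ 9.97 + j30.2 Ω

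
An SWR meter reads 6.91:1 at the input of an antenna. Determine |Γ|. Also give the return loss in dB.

|Γ| = (S − 1)/(S + 1) = (6.91 − 1)/(6.91 + 1) = 5.91/7.91
RL = −20·log₁₀|Γ| = −20·log₁₀(0.747)

|Γ| ≈ 0.747; return loss ≈ 2.53 dB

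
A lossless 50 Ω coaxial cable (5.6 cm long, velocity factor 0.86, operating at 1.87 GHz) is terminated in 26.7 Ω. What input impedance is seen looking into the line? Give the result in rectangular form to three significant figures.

λ = v/f = 0.86·c / 1.87 GHz = 0.138 m
βl = 2π·l/λ = 2π × 0.406 = 146°
tan(βl) = tan(146°) = -0.671
Z_in = Z_0·(Z_L + jZ_0·tanβl)/(Z_0 + jZ_L·tanβl)
     = 50·(26.7 − j33.6)/(50 − j17.9)

Z_in ≈ 34.3 − j21.3 Ω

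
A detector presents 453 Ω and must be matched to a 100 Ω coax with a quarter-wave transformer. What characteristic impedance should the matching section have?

Z_qwt ≈ 213 Ω

Z_qwt = √(Z_0·R_L) = √(100 × 453) = √45300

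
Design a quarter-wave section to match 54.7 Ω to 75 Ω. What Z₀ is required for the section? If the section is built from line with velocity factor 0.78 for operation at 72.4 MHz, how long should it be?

Z_qwt ≈ 64.1 Ω; length ≈ 80.8 cm

Z_qwt = √(Z_0·R_L) = √(75 × 54.7) = √4102
λ = 0.78·c/f = 3.23 m, so l = λ/4 = 0.808 m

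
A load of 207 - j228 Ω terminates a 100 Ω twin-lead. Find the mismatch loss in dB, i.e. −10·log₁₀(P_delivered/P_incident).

mismatch loss ≈ 2.47 dB

Γ = (107 − j228)/(307 − j228), |Γ| = 0.659
|Γ|² = 0.434, so P_del/P_inc = 1 − |Γ|² = 0.566
ML = −10·log₁₀(1 − |Γ|²)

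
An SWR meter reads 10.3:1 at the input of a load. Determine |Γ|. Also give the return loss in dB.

|Γ| = (S − 1)/(S + 1) = (10.3 − 1)/(10.3 + 1) = 9.3/11.3
RL = −20·log₁₀|Γ| = −20·log₁₀(0.823)

|Γ| ≈ 0.823; return loss ≈ 1.69 dB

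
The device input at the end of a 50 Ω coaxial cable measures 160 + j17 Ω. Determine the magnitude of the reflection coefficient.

|Γ| ≈ 0.528

Γ = (Z_L − Z_0)/(Z_L + Z_0) = (110 + j17)/(210 + j17)
|Γ| = 111/211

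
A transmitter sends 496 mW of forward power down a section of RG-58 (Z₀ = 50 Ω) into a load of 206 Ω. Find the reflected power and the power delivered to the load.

P_reflected ≈ 184 mW; P_delivered ≈ 312 mW

Γ = (206 − 50)/(206 + 50) = 0.609
|Γ|² = 0.371
P_refl = |Γ|²·P_inc = 184 mW, P_del = (1 − |Γ|²)·P_inc = 312 mW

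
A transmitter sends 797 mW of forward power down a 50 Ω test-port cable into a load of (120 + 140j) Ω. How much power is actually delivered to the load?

P_delivered ≈ 394 mW

|Γ| = |(70 + j140)/(170 + j140)| = 0.711
|Γ|² = 0.505
P_refl = |Γ|²·P_inc = 403 mW, P_del = (1 − |Γ|²)·P_inc = 394 mW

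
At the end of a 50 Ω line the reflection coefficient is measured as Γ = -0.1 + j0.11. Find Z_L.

Z_L = Z_0·(1 + Γ)/(1 − Γ) = 50·(0.9 + j0.11)/(1.1 − j0.11)

Z_L ≈ 40 + j9 Ω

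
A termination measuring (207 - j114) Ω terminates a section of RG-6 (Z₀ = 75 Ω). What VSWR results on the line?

Γ = (Z_L − Z_0)/(Z_L + Z_0) = (132 − j114)/(282 − j114)
|Γ| = 174/304 = 0.573
VSWR = (1 + |Γ|)/(1 − |Γ|) = 1.57/0.427

VSWR ≈ 3.69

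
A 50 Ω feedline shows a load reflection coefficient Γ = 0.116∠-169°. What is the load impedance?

Z_L = Z_0·(1 + Γ)/(1 − Γ) = 50·(0.886 − j0.0221)/(1.11 + j0.0221)

Z_L ≈ 39.7 − j1.78 Ω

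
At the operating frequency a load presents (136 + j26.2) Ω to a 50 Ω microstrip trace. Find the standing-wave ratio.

Γ = (Z_L − Z_0)/(Z_L + Z_0) = (86 + j26.2)/(186 + j26.2)
|Γ| = 89.9/188 = 0.479
VSWR = (1 + |Γ|)/(1 − |Γ|) = 1.48/0.521

VSWR ≈ 2.84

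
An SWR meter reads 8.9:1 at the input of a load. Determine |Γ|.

|Γ| ≈ 0.798

|Γ| = (S − 1)/(S + 1) = (8.9 − 1)/(8.9 + 1) = 7.9/9.9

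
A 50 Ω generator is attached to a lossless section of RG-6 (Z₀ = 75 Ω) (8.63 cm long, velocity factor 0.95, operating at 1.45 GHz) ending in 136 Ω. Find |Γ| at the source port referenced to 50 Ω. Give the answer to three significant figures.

|Γ| ≈ 0.436

λ = v/f = 0.95·c / 1.45 GHz = 0.197 m
βl = 2π·l/λ = 2π × 0.439 = 158°
tan(βl) = -0.403
Z_in = Z_0·(Z_L + jZ_0·tanβl)/(Z_0 + jZ_L·tanβl) = 103 + j45.1 Ω
Γ_s = (Z_in − Z_s)/(Z_in + Z_s) = (53.1 + j45.1)/(153 + j45.1), |Γ_s| = 0.436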